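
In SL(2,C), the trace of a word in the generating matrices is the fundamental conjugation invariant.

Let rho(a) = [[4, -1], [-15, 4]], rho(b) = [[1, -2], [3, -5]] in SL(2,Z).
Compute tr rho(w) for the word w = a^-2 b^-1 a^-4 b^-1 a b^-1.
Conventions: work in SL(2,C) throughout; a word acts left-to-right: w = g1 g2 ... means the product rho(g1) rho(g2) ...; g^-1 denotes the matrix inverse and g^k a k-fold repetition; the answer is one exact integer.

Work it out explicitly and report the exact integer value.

rho(a^-1) = [[4, 1], [15, 4]]
... * rho(a^-1) = [[4, 1], [15, 4]]  ->  [[31, 8], [120, 31]]
... * rho(b^-1) = [[-5, 2], [-3, 1]]  ->  [[-179, 70], [-693, 271]]
... * rho(a^-1) = [[4, 1], [15, 4]]  ->  [[334, 101], [1293, 391]]
... * rho(a^-1) = [[4, 1], [15, 4]]  ->  [[2851, 738], [11037, 2857]]
... * rho(a^-1) = [[4, 1], [15, 4]]  ->  [[22474, 5803], [87003, 22465]]
... * rho(a^-1) = [[4, 1], [15, 4]]  ->  [[176941, 45686], [684987, 176863]]
... * rho(b^-1) = [[-5, 2], [-3, 1]]  ->  [[-1021763, 399568], [-3955524, 1546837]]
... * rho(a) = [[4, -1], [-15, 4]]  ->  [[-10080572, 2620035], [-39024651, 10142872]]
... * rho(b^-1) = [[-5, 2], [-3, 1]]  ->  [[42542755, -17541109], [164694639, -67906430]]
tr = 42542755 + -67906430 = -25363675

-25363675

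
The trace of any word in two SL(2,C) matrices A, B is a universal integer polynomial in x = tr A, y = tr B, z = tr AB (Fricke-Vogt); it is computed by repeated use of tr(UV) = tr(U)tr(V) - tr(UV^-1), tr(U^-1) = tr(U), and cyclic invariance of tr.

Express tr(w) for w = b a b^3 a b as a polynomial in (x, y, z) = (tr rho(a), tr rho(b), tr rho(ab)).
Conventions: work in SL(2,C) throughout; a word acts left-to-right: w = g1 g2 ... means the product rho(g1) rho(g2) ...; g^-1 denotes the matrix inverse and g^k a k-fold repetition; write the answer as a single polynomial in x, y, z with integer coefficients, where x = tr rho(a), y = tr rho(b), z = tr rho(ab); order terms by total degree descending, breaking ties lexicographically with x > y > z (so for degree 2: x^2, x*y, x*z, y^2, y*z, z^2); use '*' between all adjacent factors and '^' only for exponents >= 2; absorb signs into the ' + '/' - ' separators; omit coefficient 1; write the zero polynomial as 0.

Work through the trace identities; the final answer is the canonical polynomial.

y^3*z^2 - 2*x*y^2*z + x^2*y - y*z^2 + x*z - y

use: trace(a b a b) = trace(a b)*trace(a b) - trace(1) = z^2 - 2
apply: trace(a b a) = trace(a)*trace(b a) - trace(b) = x*z - y
trace(a b^2 a b) = trace(b)*trace(a b a b) - trace(a b a) = y*z^2 - x*z - y
trace(a^2) = trace(a)*trace(a) - trace(1) = x^2 - 2
apply: trace(a b^2 a) = trace(b)*trace(a^2 b) - trace(a^2) = x*y*z - x^2 - y^2 + 2
trace(a b^2 a b^2) = trace(b)*trace(a b^2 a b) - trace(a b^2 a) = y^2*z^2 - 2*x*y*z + x^2 - 2
trace(b a b^3 a b) = trace(b)*trace(a b^2 a b^2) - trace(a b^2 a b) = y^3*z^2 - 2*x*y^2*z + x^2*y - y*z^2 + x*z - y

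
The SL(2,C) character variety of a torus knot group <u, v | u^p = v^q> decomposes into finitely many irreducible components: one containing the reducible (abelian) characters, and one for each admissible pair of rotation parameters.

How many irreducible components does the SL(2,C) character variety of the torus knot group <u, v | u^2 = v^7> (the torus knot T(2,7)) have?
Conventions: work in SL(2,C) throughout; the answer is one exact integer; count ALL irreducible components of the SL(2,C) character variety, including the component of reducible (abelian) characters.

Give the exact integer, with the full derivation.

In the torus knot group T(2,7), u^2 = v^7 is central, so an irreducible representation sends it to +I or -I (Schur).
On an irreducible component, tr(u) is locked at 2*cos(pi*alpha/2) for some alpha in 1..1, and tr(v) at 2*cos(pi*beta/7) for some beta in 1..6.
The two central values (-1)^alpha I and (-1)^beta I must be the same matrix, so alpha and beta share a parity.
count pairs: odd alpha (1 choices) x odd beta (3), plus even alpha (0) x even beta (3): 1*3 + 0*3 = 3.
components with irreducible characters: 3; plus the single component of reducible (abelian) characters: total 4.

4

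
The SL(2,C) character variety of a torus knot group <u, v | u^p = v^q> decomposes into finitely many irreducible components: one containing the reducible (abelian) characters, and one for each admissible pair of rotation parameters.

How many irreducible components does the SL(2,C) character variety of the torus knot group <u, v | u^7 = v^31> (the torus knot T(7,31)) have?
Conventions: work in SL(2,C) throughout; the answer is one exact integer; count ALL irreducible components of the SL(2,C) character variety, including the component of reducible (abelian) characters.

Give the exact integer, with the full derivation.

91

For T(7,31): irreducibility forces the central element u^7 = v^31 to one of +I, -I.
On an irreducible component, tr(u) is locked at 2*cos(pi*alpha/7) for some alpha in 1..6, and tr(v) at 2*cos(pi*beta/31) for some beta in 1..30.
u^7 = (-1)^alpha I and v^31 = (-1)^beta I must agree, so alpha and beta have equal parity.
count pairs: odd alpha (3 choices) x odd beta (15), plus even alpha (3) x even beta (15): 3*15 + 3*15 = 90.
components with irreducible characters: 90; plus the single component of reducible (abelian) characters: total 91.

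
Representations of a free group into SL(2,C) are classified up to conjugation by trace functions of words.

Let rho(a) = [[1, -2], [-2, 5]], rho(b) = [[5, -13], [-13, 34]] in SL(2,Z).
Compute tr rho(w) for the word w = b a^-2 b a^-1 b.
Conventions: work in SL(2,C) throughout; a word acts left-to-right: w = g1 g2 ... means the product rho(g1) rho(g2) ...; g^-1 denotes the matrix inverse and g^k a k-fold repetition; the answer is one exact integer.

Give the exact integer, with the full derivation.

574

rho(b) = [[5, -13], [-13, 34]]
... * rho(a^-1) = [[5, 2], [2, 1]]  ->  [[-1, -3], [3, 8]]
... * rho(a^-1) = [[5, 2], [2, 1]]  ->  [[-11, -5], [31, 14]]
... * rho(b) = [[5, -13], [-13, 34]]  ->  [[10, -27], [-27, 73]]
... * rho(a^-1) = [[5, 2], [2, 1]]  ->  [[-4, -7], [11, 19]]
... * rho(b) = [[5, -13], [-13, 34]]  ->  [[71, -186], [-192, 503]]
tr = 71 + 503 = 574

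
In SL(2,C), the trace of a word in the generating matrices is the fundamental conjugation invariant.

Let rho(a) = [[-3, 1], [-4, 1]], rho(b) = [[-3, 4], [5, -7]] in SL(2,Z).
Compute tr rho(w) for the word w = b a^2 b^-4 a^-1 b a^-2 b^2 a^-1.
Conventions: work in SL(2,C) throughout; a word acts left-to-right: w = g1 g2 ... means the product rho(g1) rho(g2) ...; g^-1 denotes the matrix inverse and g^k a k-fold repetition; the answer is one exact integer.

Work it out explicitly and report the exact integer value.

9818876185

rho(b) = [[-3, 4], [5, -7]]
... * rho(a) = [[-3, 1], [-4, 1]]  ->  [[-7, 1], [13, -2]]
... * rho(a) = [[-3, 1], [-4, 1]]  ->  [[17, -6], [-31, 11]]
... * rho(b^-1) = [[-7, -4], [-5, -3]]  ->  [[-89, -50], [162, 91]]
... * rho(b^-1) = [[-7, -4], [-5, -3]]  ->  [[873, 506], [-1589, -921]]
... * rho(b^-1) = [[-7, -4], [-5, -3]]  ->  [[-8641, -5010], [15728, 9119]]
... * rho(b^-1) = [[-7, -4], [-5, -3]]  ->  [[85537, 49594], [-155691, -90269]]
... * rho(a^-1) = [[1, -1], [4, -3]]  ->  [[283913, -234319], [-516767, 426498]]
... * rho(b) = [[-3, 4], [5, -7]]  ->  [[-2023334, 2775885], [3682791, -5052554]]
... * rho(a^-1) = [[1, -1], [4, -3]]  ->  [[9080206, -6304321], [-16527425, 11474871]]
... * rho(a^-1) = [[1, -1], [4, -3]]  ->  [[-16137078, 9832757], [29372059, -17897188]]
... * rho(b) = [[-3, 4], [5, -7]]  ->  [[97575019, -133377611], [-177602117, 242768552]]
... * rho(b) = [[-3, 4], [5, -7]]  ->  [[-959613112, 1323943353], [1746649111, -2409788332]]
... * rho(a^-1) = [[1, -1], [4, -3]]  ->  [[4336160300, -3012216947], [-7892504217, 5482715885]]
tr = 4336160300 + 5482715885 = 9818876185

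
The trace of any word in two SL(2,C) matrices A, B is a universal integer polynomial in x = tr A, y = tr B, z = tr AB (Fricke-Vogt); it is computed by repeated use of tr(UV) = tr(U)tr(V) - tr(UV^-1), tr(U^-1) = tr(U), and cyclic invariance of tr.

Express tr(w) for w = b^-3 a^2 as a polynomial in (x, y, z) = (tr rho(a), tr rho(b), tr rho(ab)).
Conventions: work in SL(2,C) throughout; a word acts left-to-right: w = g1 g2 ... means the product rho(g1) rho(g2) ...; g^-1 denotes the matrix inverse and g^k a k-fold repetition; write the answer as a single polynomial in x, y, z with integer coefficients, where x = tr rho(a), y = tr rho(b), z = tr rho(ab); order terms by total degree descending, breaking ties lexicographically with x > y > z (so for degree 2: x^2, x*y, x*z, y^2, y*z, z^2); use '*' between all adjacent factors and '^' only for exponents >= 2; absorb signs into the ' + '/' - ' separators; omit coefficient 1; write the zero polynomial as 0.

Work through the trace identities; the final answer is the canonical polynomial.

x^2*y^3 - x*y^2*z - 2*x^2*y - y^3 + x*z + 3*y

so trace(a^2) = trace(a) * trace(a) - trace(1)   [square of a] = x^2 - 2
trace(a^2 b) = trace(a) * trace(b a) - trace(b)   [square of a] = x*z - y
reduce: trace(a^2 b^-1) = trace(a^2) * trace(b) - trace(a^2 b)   [inverse elimination on b] = x^2*y - x*z - y
trace(b^-2 a^2) = trace(a^2 b^-1) * trace(b) - trace(a^2)   [inverse elimination on b] = x^2*y^2 - x*y*z - x^2 - y^2 + 2
reduce: trace(b^-3 a^2) = trace(b^-2 a^2) * trace(b) - trace(b^-2 a^2 b)   [inverse elimination on b] = x^2*y^3 - x*y^2*z - 2*x^2*y - y^3 + x*z + 3*y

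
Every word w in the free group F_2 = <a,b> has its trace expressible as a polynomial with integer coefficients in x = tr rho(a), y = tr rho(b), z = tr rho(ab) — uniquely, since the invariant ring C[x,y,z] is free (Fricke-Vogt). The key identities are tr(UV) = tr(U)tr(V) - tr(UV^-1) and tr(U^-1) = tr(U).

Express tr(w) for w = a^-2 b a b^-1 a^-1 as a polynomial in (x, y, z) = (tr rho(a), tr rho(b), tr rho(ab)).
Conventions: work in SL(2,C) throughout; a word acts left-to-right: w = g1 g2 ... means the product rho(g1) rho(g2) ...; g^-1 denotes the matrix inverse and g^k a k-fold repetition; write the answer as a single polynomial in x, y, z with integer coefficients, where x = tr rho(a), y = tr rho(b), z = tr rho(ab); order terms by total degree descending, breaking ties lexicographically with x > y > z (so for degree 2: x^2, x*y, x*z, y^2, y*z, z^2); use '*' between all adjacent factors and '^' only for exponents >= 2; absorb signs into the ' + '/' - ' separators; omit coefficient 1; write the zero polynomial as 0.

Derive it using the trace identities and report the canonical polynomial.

apply: trace(a^-1 b) = trace(b)*trace(a) - trace(b a)  (eliminate a^-1) = x*y - z
apply: trace(a^-2 b) = trace(a^-1 b)*trace(a) - trace(a^-1 b a)  (eliminate a^-1) = x^2*y - x*z - y
apply: trace(b a b) = trace(b)*trace(a b) - trace(a)  (reduce the b square) = y*z - x
trace(b a b a) = trace(a b)*trace(a b) - trace(1)  (split on a) = z^2 - 2
trace(a^-1 b a b) = trace(b a b)*trace(a) - trace(b a b a)  (eliminate a^-1) = x*y*z - x^2 - z^2 + 2
apply: trace(b a b a^-2) = trace(a^-1 b a b)*trace(a) - trace(a^-1 b a b a)  (eliminate a^-1) = x^2*y*z - x^3 - x*z^2 - y*z + 3*x
apply: trace(a^-3 b a b) = trace(b a b a^-2)*trace(a) - trace(b a b a^-1)  (eliminate a^-1) = x^3*y*z - x^4 - x^2*z^2 - 2*x*y*z + 4*x^2 + z^2 - 2
trace(a^-2 b a b^-1 a^-1) = trace(a^-3 b a)*trace(b) - trace(a^-3 b a b)  (eliminate b^-1) = -x^3*y*z + x^4 + x^2*y^2 + x^2*z^2 + x*y*z - 4*x^2 - y^2 - z^2 + 2

-x^3*y*z + x^4 + x^2*y^2 + x^2*z^2 + x*y*z - 4*x^2 - y^2 - z^2 + 2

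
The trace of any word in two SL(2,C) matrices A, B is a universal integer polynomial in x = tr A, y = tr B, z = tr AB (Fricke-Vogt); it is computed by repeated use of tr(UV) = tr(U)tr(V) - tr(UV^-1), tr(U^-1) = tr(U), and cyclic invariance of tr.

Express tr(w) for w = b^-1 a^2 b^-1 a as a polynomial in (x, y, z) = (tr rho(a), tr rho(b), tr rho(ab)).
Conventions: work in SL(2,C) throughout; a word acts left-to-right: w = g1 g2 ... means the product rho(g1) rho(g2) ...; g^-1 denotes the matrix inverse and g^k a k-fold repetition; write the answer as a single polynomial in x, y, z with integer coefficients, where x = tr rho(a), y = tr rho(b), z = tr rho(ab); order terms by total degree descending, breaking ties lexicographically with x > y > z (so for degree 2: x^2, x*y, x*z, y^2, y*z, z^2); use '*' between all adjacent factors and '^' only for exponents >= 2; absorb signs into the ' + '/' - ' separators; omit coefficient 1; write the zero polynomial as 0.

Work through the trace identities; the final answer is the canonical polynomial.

next, trace(a^2) = trace(a) trace(a) - trace(1) = x^2 - 2
and trace(a^3) = trace(a) trace(a^2) - trace(a) = x^3 - 3*x
next, trace(b a^2) = trace(a) trace(b a) - trace(b) = x*z - y
trace(a^3 b) = trace(a) trace(b a^2) - trace(b a) = x^2*z - x*y - z
trace(a^2 b^-1 a) = trace(a^3) trace(b) - trace(a^3 b) = x^3*y - x^2*z - 2*x*y + z
trace(b a b a) = trace(a b) trace(a b) - trace(1)   [split at repeated a] = z^2 - 2
trace(b a b) = trace(b) trace(a b) - trace(a) = y*z - x
and trace(a b a^2 b) = trace(a) trace(b a b a) - trace(b a b) = x*z^2 - y*z - x
next, trace(a^2 b^-1 a b) = trace(a b a^2) trace(b) - trace(a b a^2 b) = x^2*y*z - x*y^2 - x*z^2 + x
and trace(b^-1 a^2 b^-1 a) = trace(a^2 b^-1 a) trace(b) - trace(a^2 b^-1 a b) = x^3*y^2 - 2*x^2*y*z - x*y^2 + x*z^2 + y*z - x

x^3*y^2 - 2*x^2*y*z - x*y^2 + x*z^2 + y*z - x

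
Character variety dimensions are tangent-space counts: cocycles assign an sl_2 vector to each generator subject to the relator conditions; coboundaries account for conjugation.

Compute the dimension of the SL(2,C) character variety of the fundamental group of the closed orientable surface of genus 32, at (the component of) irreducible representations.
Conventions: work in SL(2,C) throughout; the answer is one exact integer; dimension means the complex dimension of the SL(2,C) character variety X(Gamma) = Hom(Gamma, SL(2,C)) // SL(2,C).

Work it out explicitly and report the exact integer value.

186

pi_1 of the closed genus-32 surface has 64 generators bound by the single product-of-commutators relator.
A cocycle assigns one sl_2 vector per generator subject to the relator condition d_2(z) = 0: dim of the unconstrained space is 3*2g = 192.
d_2 is surjective at irreducible rho (its cokernel H^2 is dual to H^0 = 0), so dim Z^1 = 192 - 3 = 189.
Coboundaries contribute dim B^1 = 3 (injective at irreducible rho).
dim X = dim H^1 = 189 - 3 = 186.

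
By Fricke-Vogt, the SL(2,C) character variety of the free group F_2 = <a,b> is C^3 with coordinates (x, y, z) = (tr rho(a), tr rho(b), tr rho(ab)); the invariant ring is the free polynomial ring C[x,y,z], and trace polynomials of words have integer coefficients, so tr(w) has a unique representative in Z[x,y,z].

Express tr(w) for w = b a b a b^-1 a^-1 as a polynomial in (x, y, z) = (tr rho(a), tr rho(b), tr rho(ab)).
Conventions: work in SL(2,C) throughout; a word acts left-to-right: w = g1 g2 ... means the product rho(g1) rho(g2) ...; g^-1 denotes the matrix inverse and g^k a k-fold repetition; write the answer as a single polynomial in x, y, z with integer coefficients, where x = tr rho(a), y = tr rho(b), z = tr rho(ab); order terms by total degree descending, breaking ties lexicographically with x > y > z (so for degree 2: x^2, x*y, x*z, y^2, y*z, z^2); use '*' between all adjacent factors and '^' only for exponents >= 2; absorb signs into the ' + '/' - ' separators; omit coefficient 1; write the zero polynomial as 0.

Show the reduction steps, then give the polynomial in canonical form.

and tr(a b a) = tr(a) tr(b a) - tr(b) = x*z - y
tr(b a b a) = tr(b a) tr(b a) - tr(1) = z^2 - 2
and tr(b a b) = tr(b) tr(a b) - tr(a) = y*z - x
next, tr(a b a b a) = tr(a) tr(b a b a) - tr(b a b) = x*z^2 - y*z - x
and tr(a b a b a b) = tr(a b a b) tr(a b) - tr(b a) = z^3 - 3*z
next, tr(b a b a b^-1 a) = tr(a b a b a) tr(b) - tr(a b a b a b) = x*y*z^2 - y^2*z - z^3 - x*y + 3*z
and tr(b a b a b^-1 a^-1) = tr(b a b a b^-1) tr(a) - tr(b a b a b^-1 a) = -x*y*z^2 + x^2*z + y^2*z + z^3 - 3*z

-x*y*z^2 + x^2*z + y^2*z + z^3 - 3*z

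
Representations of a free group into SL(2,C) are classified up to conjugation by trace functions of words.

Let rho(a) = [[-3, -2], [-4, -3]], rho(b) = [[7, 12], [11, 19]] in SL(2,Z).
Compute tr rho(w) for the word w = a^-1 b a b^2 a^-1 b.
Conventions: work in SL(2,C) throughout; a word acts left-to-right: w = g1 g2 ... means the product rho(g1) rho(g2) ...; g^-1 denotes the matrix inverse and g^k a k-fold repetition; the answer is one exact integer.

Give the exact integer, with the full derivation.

rho(a^-1) = [[-3, 2], [4, -3]]
... * rho(b) = [[7, 12], [11, 19]]  ->  [[1, 2], [-5, -9]]
... * rho(a) = [[-3, -2], [-4, -3]]  ->  [[-11, -8], [51, 37]]
... * rho(b) = [[7, 12], [11, 19]]  ->  [[-165, -284], [764, 1315]]
... * rho(b) = [[7, 12], [11, 19]]  ->  [[-4279, -7376], [19813, 34153]]
... * rho(a^-1) = [[-3, 2], [4, -3]]  ->  [[-16667, 13570], [77173, -62833]]
... * rho(b) = [[7, 12], [11, 19]]  ->  [[32601, 57826], [-150952, -267751]]
tr = 32601 + -267751 = -235150

-235150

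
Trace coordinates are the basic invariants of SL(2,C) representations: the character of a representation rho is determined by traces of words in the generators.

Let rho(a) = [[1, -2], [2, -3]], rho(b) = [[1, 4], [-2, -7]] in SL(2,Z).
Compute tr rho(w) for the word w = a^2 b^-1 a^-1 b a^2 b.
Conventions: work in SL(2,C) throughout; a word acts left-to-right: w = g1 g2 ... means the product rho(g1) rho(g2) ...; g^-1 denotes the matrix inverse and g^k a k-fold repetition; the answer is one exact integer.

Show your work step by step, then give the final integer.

rho(a) = [[1, -2], [2, -3]]
... * rho(a) = [[1, -2], [2, -3]]  ->  [[-3, 4], [-4, 5]]
... * rho(b^-1) = [[-7, -4], [2, 1]]  ->  [[29, 16], [38, 21]]
... * rho(a^-1) = [[-3, 2], [-2, 1]]  ->  [[-119, 74], [-156, 97]]
... * rho(b) = [[1, 4], [-2, -7]]  ->  [[-267, -994], [-350, -1303]]
... * rho(a) = [[1, -2], [2, -3]]  ->  [[-2255, 3516], [-2956, 4609]]
... * rho(a) = [[1, -2], [2, -3]]  ->  [[4777, -6038], [6262, -7915]]
... * rho(b) = [[1, 4], [-2, -7]]  ->  [[16853, 61374], [22092, 80453]]
tr = 16853 + 80453 = 97306

97306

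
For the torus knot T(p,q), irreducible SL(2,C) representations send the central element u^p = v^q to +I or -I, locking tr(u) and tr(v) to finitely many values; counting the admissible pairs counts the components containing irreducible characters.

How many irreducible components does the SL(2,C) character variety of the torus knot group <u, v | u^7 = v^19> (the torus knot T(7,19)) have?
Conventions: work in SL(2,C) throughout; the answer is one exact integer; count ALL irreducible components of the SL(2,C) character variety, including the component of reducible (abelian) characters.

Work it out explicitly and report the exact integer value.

55

For T(7,19): irreducibility forces the central element u^7 = v^19 to one of +I, -I.
On an irreducible component, tr(u) is locked at 2*cos(pi*alpha/7) for some alpha in 1..6, and tr(v) at 2*cos(pi*beta/19) for some beta in 1..18.
Consistency of u^7 = (-1)^alpha I with v^19 = (-1)^beta I forces alpha = beta (mod 2).
count pairs: odd alpha (3 choices) x odd beta (9), plus even alpha (3) x even beta (9): 3*9 + 3*9 = 54.
Total: 54 irreducible-character components + 1 reducible (abelian) component = 55.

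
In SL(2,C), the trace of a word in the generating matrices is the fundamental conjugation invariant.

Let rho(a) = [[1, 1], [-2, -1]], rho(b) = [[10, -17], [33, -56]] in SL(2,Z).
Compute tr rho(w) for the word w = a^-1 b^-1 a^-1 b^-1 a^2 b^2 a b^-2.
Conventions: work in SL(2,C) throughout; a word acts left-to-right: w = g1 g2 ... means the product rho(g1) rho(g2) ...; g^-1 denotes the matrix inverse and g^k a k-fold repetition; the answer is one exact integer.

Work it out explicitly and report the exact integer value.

121148636

rho(a^-1) = [[-1, -1], [2, 1]]
... * rho(b^-1) = [[-56, 17], [-33, 10]]  ->  [[89, -27], [-145, 44]]
... * rho(a^-1) = [[-1, -1], [2, 1]]  ->  [[-143, -116], [233, 189]]
... * rho(b^-1) = [[-56, 17], [-33, 10]]  ->  [[11836, -3591], [-19285, 5851]]
... * rho(a) = [[1, 1], [-2, -1]]  ->  [[19018, 15427], [-30987, -25136]]
... * rho(a) = [[1, 1], [-2, -1]]  ->  [[-11836, 3591], [19285, -5851]]
... * rho(b) = [[10, -17], [33, -56]]  ->  [[143, 116], [-233, -189]]
... * rho(b) = [[10, -17], [33, -56]]  ->  [[5258, -8927], [-8567, 14545]]
... * rho(a) = [[1, 1], [-2, -1]]  ->  [[23112, 14185], [-37657, -23112]]
... * rho(b^-1) = [[-56, 17], [-33, 10]]  ->  [[-1762377, 534754], [2871488, -871289]]
... * rho(b^-1) = [[-56, 17], [-33, 10]]  ->  [[81046230, -24612869], [-132050791, 40102406]]
tr = 81046230 + 40102406 = 121148636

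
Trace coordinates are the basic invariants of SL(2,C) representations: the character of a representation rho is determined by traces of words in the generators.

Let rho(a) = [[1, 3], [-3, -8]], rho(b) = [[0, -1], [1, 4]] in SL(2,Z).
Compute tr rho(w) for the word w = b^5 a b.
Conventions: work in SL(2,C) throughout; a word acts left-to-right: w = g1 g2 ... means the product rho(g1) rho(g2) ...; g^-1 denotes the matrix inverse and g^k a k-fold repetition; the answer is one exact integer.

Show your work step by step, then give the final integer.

-18817

rho(b) = [[0, -1], [1, 4]]
... * rho(b) = [[0, -1], [1, 4]]  ->  [[-1, -4], [4, 15]]
... * rho(b) = [[0, -1], [1, 4]]  ->  [[-4, -15], [15, 56]]
... * rho(b) = [[0, -1], [1, 4]]  ->  [[-15, -56], [56, 209]]
... * rho(b) = [[0, -1], [1, 4]]  ->  [[-56, -209], [209, 780]]
... * rho(a) = [[1, 3], [-3, -8]]  ->  [[571, 1504], [-2131, -5613]]
... * rho(b) = [[0, -1], [1, 4]]  ->  [[1504, 5445], [-5613, -20321]]
tr = 1504 + -20321 = -18817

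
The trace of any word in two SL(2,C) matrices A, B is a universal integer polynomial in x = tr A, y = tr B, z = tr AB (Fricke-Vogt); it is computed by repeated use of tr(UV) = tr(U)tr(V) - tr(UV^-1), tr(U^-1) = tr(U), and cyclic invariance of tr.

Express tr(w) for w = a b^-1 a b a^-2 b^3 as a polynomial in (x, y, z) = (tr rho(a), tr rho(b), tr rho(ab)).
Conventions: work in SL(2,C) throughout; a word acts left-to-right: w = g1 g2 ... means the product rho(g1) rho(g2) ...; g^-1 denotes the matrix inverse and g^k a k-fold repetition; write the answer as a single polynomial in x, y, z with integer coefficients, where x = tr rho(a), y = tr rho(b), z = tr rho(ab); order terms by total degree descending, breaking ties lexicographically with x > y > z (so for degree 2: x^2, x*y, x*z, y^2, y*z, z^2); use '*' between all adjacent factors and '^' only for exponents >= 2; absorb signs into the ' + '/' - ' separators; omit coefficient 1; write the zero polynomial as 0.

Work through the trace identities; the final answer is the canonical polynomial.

tr(b a b) = tr(b) * tr(a b) - tr(a) = y*z - x
tr(b^3 a) = tr(b) * tr(b a b) - tr(b a) = y^2*z - x*y - z
tr(b^2) = tr(b) * tr(b) - tr(1) = y^2 - 2
tr(b^3) = tr(b) * tr(b^2) - tr(b) = y^3 - 3*y
tr(b^2 a^2 b) = tr(a) * tr(b^3 a) - tr(b^3) = x*y^2*z - x^2*y - y^3 - x*z + 3*y
tr(a^2 b) = tr(a) * tr(b a) - tr(b) = x*z - y
tr(a^2) = tr(a) * tr(a) - tr(1) = x^2 - 2
tr(b^2 a^2) = tr(b) * tr(a^2 b) - tr(a^2) = x*y*z - x^2 - y^2 + 2
tr(a b^4 a) = tr(b) * tr(b^2 a^2 b) - tr(b^2 a^2) = x*y^3*z - x^2*y^2 - y^4 - 2*x*y*z + x^2 + 4*y^2 - 2
tr(a b a b) = tr(a b) * tr(a b) - tr(1) = z^2 - 2
tr(b a b a b) = tr(b) * tr(a b a b) - tr(a b a) = y*z^2 - x*z - y
tr(b a b a b^2) = tr(b) * tr(b a b a b) - tr(b a b a) = y^2*z^2 - x*y*z - y^2 - z^2 + 2
tr(a b^4 a b) = tr(b) * tr(b a b a b^2) - tr(b a b a b) = y^3*z^2 - x*y^2*z - y^3 - 2*y*z^2 + x*z + 3*y
tr(b^3 a b^-1 a b) = tr(a b^4 a) * tr(b) - tr(a b^4 a b) = x*y^4*z - x^2*y^3 - y^5 - y^3*z^2 - x*y^2*z + x^2*y + 5*y^3 + 2*y*z^2 - x*z - 5*y
tr(a^2 b a b) = tr(a) * tr(b a b a) - tr(b a b) = x*z^2 - y*z - x
tr(a^2 b a) = tr(a) * tr(b a^2) - tr(b a) = x^2*z - x*y - z
tr(b a^2 b a b) = tr(b) * tr(a^2 b a b) - tr(a^2 b a) = x*y*z^2 - x^2*z - y^2*z + z
tr(a b a b^3 a) = tr(b) * tr(b a^2 b a b) - tr(b a^2 b a) = x*y^2*z^2 - x^2*y*z - y^3*z - x*z^2 + 2*y*z + x
tr(a b a b a b) = tr(a b a b) * tr(a b) - tr(b a) = z^3 - 3*z
tr(b a b a b a b) = tr(b) * tr(a b a b a b) - tr(a b a b a) = y*z^3 - x*z^2 - 2*y*z + x
tr(a b a b^3 a b) = tr(b) * tr(b a b a b a b) - tr(b a b a b a) = y^2*z^3 - x*y*z^2 - 2*y^2*z - z^3 + x*y + 3*z
tr(b^3 a b^-1 a b a) = tr(a b a b^3 a) * tr(b) - tr(a b a b^3 a b) = x*y^3*z^2 - x^2*y^2*z - y^4*z - y^2*z^3 + 4*y^2*z + z^3 - 3*z
tr(b^3 a b^-1 a b a^-1) = tr(b^3 a b^-1 a b) * tr(a) - tr(b^3 a b^-1 a b a) = x^2*y^4*z - x^3*y^3 - x*y^5 - 2*x*y^3*z^2 + y^4*z + y^2*z^3 + x^3*y + 5*x*y^3 + 2*x*y*z^2 - x^2*z - 4*y^2*z - z^3 - 5*x*y + 3*z
tr(a b^-1 a b a^-2 b^3) = tr(b^3 a b^-1 a b a^-1) * tr(a) - tr(b^3 a b^-1 a b) = x^3*y^4*z - x^4*y^3 - x^2*y^5 - 2*x^2*y^3*z^2 + x*y^2*z^3 + x^4*y + 6*x^2*y^3 + 2*x^2*y*z^2 + y^5 + y^3*z^2 - x^3*z - 3*x*y^2*z - x*z^3 - 6*x^2*y - 5*y^3 - 2*y*z^2 + 4*x*z + 5*y

x^3*y^4*z - x^4*y^3 - x^2*y^5 - 2*x^2*y^3*z^2 + x*y^2*z^3 + x^4*y + 6*x^2*y^3 + 2*x^2*y*z^2 + y^5 + y^3*z^2 - x^3*z - 3*x*y^2*z - x*z^3 - 6*x^2*y - 5*y^3 - 2*y*z^2 + 4*x*z + 5*y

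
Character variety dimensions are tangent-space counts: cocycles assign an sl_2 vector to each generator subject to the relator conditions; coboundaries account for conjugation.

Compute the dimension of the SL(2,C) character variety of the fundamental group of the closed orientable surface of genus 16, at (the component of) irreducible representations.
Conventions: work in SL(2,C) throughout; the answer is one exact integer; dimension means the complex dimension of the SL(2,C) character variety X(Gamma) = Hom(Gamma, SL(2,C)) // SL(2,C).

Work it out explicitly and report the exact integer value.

90

Gamma = pi_1(Sigma_16) = < a_1, b_1, ..., a_16, b_16 | prod [a_i, b_i] > has 2g = 32 generators and 1 relator.
A cocycle assigns one sl_2 vector per generator subject to the relator condition d_2(z) = 0: dim of the unconstrained space is 3*2g = 96.
d_2 is surjective at irreducible rho (its cokernel H^2 is dual to H^0 = 0), so dim Z^1 = 96 - 3 = 93.
dim B^1 = 3 (coboundaries, injective at irreducible rho).
dim X = dim H^1 = 93 - 3 = 90.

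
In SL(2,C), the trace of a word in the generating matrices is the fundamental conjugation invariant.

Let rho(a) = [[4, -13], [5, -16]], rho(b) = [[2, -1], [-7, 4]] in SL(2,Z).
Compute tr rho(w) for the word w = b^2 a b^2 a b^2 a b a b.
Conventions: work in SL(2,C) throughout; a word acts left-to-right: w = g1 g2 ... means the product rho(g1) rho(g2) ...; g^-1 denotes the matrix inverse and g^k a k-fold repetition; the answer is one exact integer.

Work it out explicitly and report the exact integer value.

1239518374

rho(b) = [[2, -1], [-7, 4]]
... * rho(b) = [[2, -1], [-7, 4]]  ->  [[11, -6], [-42, 23]]
... * rho(a) = [[4, -13], [5, -16]]  ->  [[14, -47], [-53, 178]]
... * rho(b) = [[2, -1], [-7, 4]]  ->  [[357, -202], [-1352, 765]]
... * rho(b) = [[2, -1], [-7, 4]]  ->  [[2128, -1165], [-8059, 4412]]
... * rho(a) = [[4, -13], [5, -16]]  ->  [[2687, -9024], [-10176, 34175]]
... * rho(b) = [[2, -1], [-7, 4]]  ->  [[68542, -38783], [-259577, 146876]]
... * rho(b) = [[2, -1], [-7, 4]]  ->  [[408565, -223674], [-1547286, 847081]]
... * rho(a) = [[4, -13], [5, -16]]  ->  [[515890, -1732561], [-1953739, 6561422]]
... * rho(b) = [[2, -1], [-7, 4]]  ->  [[13159707, -7446134], [-49837432, 28199427]]
... * rho(a) = [[4, -13], [5, -16]]  ->  [[15408158, -51938047], [-58352593, 196695784]]
... * rho(b) = [[2, -1], [-7, 4]]  ->  [[394382645, -223160346], [-1493575674, 845135729]]
tr = 394382645 + 845135729 = 1239518374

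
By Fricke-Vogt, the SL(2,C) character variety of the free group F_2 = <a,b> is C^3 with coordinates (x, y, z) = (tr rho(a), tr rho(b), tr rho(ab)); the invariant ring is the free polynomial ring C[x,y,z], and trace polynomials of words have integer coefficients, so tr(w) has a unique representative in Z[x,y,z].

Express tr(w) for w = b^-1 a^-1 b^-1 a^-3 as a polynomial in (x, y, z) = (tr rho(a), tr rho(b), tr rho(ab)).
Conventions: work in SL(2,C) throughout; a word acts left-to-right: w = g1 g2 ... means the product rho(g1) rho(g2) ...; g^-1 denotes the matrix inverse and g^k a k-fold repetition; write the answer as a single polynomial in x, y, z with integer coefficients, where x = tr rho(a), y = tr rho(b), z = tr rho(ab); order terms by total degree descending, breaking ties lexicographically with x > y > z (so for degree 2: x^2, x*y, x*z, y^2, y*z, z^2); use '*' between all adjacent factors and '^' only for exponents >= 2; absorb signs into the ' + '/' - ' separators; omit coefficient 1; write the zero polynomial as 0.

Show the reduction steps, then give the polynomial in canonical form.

x^2*z^2 - x*y*z - x^2 - z^2 + 2

tr(b^-1) = tr(b) = y
tr(b^-1 a) = tr(a) * tr(b) - tr(a b)   [inverse elimination on b] = x*y - z
tr(b^-1 a^-1) = tr(b^-1) * tr(a) - tr(b^-1 a)   [inverse elimination on a] = z
tr(b^-1 a^-2) = tr(b^-1 a^-1) * tr(a) - tr(b^-1)   [inverse elimination on a] = x*z - y
tr(a^-2) = tr(a^-1) * tr(a) - tr(1)   [inverse elimination on a] = x^2 - 2
tr(b^-2 a^-2) = tr(b^-1 a^-2) * tr(b) - tr(b^-1 a^-2 b)   [inverse elimination on b] = x*y*z - x^2 - y^2 + 2
tr(b^-2 a^-1) = tr(b^-1 a^-1) * tr(b) - tr(b^-1 a^-1 b)   [inverse elimination on b] = y*z - x
tr(b^-1 a^-3 b^-1) = tr(b^-2 a^-2) * tr(a) - tr(b^-2 a^-1)   [inverse elimination on a] = x^2*y*z - x^3 - x*y^2 - y*z + 3*x
tr(a b a b) = tr(b a) * tr(b a) - tr(1)   [split at a repeated b] = z^2 - 2
tr(b^-1 a b a) = tr(a b a) * tr(b) - tr(a b a b)   [inverse elimination on b] = x*y*z - y^2 - z^2 + 2
tr(a^-1 b^-1 a b) = tr(b^-1 a b) * tr(a) - tr(b^-1 a b a)   [inverse elimination on a] = -x*y*z + x^2 + y^2 + z^2 - 2
tr(a^-2 b^-1 a b) = tr(a^-1 b^-1 a b) * tr(a) - tr(a^-1 b^-1 a b a)   [inverse elimination on a] = -x^2*y*z + x^3 + x*y^2 + x*z^2 - 3*x
tr(a^-3 b^-1 a b) = tr(a^-2 b^-1 a b) * tr(a) - tr(a^-2 b^-1 a b a)   [inverse elimination on a] = -x^3*y*z + x^4 + x^2*y^2 + x^2*z^2 + x*y*z - 4*x^2 - y^2 - z^2 + 2
tr(b^-1 a^-3 b^-1 a) = tr(a^-3 b^-1 a) * tr(b) - tr(a^-3 b^-1 a b)   [inverse elimination on b] = x^3*y*z - x^4 - x^2*y^2 - x^2*z^2 + 4*x^2 + z^2 - 2
tr(b^-1 a^-1 b^-1 a^-3) = tr(b^-1 a^-3 b^-1) * tr(a) - tr(b^-1 a^-3 b^-1 a)   [inverse elimination on a] = x^2*z^2 - x*y*z - x^2 - z^2 + 2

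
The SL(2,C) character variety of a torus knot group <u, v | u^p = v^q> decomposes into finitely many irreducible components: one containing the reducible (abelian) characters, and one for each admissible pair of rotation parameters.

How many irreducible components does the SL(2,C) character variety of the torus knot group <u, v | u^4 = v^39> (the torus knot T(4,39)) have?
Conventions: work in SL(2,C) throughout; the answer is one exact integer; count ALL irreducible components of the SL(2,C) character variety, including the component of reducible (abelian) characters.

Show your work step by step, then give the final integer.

58

Gamma = < u, v | u^4 = v^39 > (torus knot T(4,39)); the central element u^4 = v^39 acts as +I or -I in any irreducible SL(2,C) representation.
This locks tr(u) to 2*cos(pi*alpha/4), alpha in 1..3, and tr(v) to 2*cos(pi*beta/39), beta in 1..38, on each component of irreducible characters.
The two central values (-1)^alpha I and (-1)^beta I must be the same matrix, so alpha and beta share a parity.
Enumerate parity-matched pairs: 2*19 odd-odd plus 1*19 even-even gives 57.
That is 57 components of irreducible characters, and with the reducible (abelian) component the total is 58.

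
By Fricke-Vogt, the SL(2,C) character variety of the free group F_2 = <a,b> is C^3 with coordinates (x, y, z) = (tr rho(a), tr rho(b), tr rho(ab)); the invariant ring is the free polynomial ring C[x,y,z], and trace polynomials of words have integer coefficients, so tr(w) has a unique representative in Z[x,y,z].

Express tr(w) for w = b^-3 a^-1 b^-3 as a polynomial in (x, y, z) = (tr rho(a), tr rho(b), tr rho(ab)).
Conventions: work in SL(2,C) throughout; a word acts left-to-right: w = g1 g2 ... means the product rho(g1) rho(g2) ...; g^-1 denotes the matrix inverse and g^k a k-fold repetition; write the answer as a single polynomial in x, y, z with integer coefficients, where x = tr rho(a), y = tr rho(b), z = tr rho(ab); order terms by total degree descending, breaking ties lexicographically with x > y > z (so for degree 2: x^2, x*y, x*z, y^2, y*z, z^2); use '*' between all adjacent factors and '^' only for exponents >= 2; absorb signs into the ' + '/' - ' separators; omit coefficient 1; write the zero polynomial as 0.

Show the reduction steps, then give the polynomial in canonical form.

tr(a^-1) = tr(a) = x
tr(a^-1 b) = tr(b) * tr(a) - tr(b a) = x*y - z
reduce: tr(a^-1 b^-1) = tr(a^-1) * tr(b) - tr(a^-1 b) = z
tr(a^-1 b^-2) = tr(a^-1 b^-1) * tr(b) - tr(a^-1) = y*z - x
tr(b^-3 a^-1) = tr(a^-1 b^-2) * tr(b) - tr(a^-1 b^-1) = y^2*z - x*y - z
reduce: tr(b^-3 a^-1 b^-1) = tr(b^-3 a^-1) * tr(b) - tr(b^-3 a^-1 b) = y^3*z - x*y^2 - 2*y*z + x
reduce: tr(b^-1 a^-1 b^-4) = tr(b^-3 a^-1 b^-1) * tr(b) - tr(b^-3 a^-1) = y^4*z - x*y^3 - 3*y^2*z + 2*x*y + z
tr(b^-3 a^-1 b^-3) = tr(b^-1 a^-1 b^-4) * tr(b) - tr(b^-1 a^-1 b^-3) = y^5*z - x*y^4 - 4*y^3*z + 3*x*y^2 + 3*y*z - x

y^5*z - x*y^4 - 4*y^3*z + 3*x*y^2 + 3*y*z - x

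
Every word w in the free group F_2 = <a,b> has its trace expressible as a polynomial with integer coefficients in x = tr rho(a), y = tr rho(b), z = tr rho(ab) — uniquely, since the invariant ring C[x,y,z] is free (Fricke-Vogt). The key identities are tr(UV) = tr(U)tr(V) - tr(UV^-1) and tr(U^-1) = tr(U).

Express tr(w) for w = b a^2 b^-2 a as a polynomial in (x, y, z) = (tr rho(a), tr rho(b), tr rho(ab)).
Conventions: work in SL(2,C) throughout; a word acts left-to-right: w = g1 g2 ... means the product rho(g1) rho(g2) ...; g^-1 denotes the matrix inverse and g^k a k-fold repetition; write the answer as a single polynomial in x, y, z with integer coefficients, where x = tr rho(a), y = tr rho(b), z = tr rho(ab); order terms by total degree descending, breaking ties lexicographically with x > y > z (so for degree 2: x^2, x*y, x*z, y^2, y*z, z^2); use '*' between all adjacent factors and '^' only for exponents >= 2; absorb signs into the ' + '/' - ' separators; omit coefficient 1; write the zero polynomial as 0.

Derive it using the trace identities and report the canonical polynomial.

x^2*y^2*z - x*y^3 - x*y*z^2 - x^2*z + 2*x*y + z

trace(a b a) = trace(a) trace(b a) - trace(b) = x*z - y
trace(a b a^2) = trace(a) trace(a b a) - trace(a b) = x^2*z - x*y - z
trace(b a b a) = trace(b a) trace(b a) - trace(1) = z^2 - 2
trace(b a b) = trace(b) trace(a b) - trace(a) = y*z - x
trace(a b a^2 b) = trace(a) trace(b a b a) - trace(b a b) = x*z^2 - y*z - x
trace(a b a^2 b^-1) = trace(a b a^2) trace(b) - trace(a b a^2 b) = x^2*y*z - x*y^2 - x*z^2 + x
trace(b a^2 b^-2 a) = trace(a b a^2 b^-1) trace(b) - trace(a b a^2) = x^2*y^2*z - x*y^3 - x*y*z^2 - x^2*z + 2*x*y + z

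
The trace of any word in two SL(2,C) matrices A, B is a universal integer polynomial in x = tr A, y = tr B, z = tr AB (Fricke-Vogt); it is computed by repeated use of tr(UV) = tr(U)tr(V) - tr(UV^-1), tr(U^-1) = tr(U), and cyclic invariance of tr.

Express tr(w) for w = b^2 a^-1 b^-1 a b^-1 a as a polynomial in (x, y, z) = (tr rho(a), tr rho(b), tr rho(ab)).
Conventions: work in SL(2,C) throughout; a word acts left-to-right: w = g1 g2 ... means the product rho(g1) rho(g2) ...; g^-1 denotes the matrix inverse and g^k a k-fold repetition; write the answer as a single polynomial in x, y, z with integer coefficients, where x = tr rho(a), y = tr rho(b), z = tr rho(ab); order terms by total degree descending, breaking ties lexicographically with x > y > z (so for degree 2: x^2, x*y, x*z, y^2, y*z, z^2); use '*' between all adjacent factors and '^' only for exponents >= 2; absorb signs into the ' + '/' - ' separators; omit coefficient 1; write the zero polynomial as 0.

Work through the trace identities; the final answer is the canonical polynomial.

so tr(a^2 b) = tr(a) * tr(b a) - tr(b)   [square of a] = x*z - y
so tr(a^2) = tr(a) * tr(a) - tr(1)   [square of a] = x^2 - 2
tr(b a^2 b) = tr(b) * tr(a^2 b) - tr(a^2)   [square of b] = x*y*z - x^2 - y^2 + 2
tr(b a^2 b^2) = tr(b) * tr(b a^2 b) - tr(b a^2)   [square of b] = x*y^2*z - x^2*y - y^3 - x*z + 3*y
reduce: tr(a b a b) = tr(a b) * tr(a b) - tr(1)   [split at a repeated a] = z^2 - 2
tr(b^2 a b a) = tr(b) * tr(a b a b) - tr(a b a)   [square of b] = y*z^2 - x*z - y
tr(b a b) = tr(b) * tr(a b) - tr(a)   [square of b] = y*z - x
tr(b^2 a b) = tr(b) * tr(b a b) - tr(b a)   [square of b] = y^2*z - x*y - z
reduce: tr(b a^2 b^2 a) = tr(a) * tr(b^2 a b a) - tr(b^2 a b)   [square of a] = x*y*z^2 - x^2*z - y^2*z + z
tr(a b^2 a^-1 b a) = tr(b a^2 b^2) * tr(a) - tr(b a^2 b^2 a)   [inverse elimination on a] = x^2*y^2*z - x^3*y - x*y^3 - x*y*z^2 + y^2*z + 3*x*y - z
tr(b a b a b^2) = tr(b) * tr(a b a b^2) - tr(a b a b)   [square of b] = y^2*z^2 - x*y*z - y^2 - z^2 + 2
tr(a b a b a b) = tr(a b a b) * tr(a b) - tr(b a)   [split at a repeated a] = z^3 - 3*z
so tr(a b a b a) = tr(a) * tr(b a b a) - tr(b a b)   [square of a] = x*z^2 - y*z - x
tr(b a b a b^2 a) = tr(b) * tr(a b a b a b) - tr(a b a b a)   [square of b] = y*z^3 - x*z^2 - 2*y*z + x
reduce: tr(a b^2 a^-1 b a b) = tr(b a b a b^2) * tr(a) - tr(b a b a b^2 a)   [inverse elimination on a] = x*y^2*z^2 - x^2*y*z - y*z^3 - x*y^2 + 2*y*z + x
so tr(a b^-1 a b^2 a^-1 b) = tr(a b^2 a^-1 b a) * tr(b) - tr(a b^2 a^-1 b a b)   [inverse elimination on b] = x^2*y^3*z - x^3*y^2 - x*y^4 - 2*x*y^2*z^2 + x^2*y*z + y^3*z + y*z^3 + 4*x*y^2 - 3*y*z - x
reduce: tr(b^2 a^-1 b^-1 a b^-1 a) = tr(a b^-1 a b^2 a^-1) * tr(b) - tr(a b^-1 a b^2 a^-1 b)   [inverse elimination on b] = -x^2*y^3*z + x^3*y^2 + x*y^4 + 2*x*y^2*z^2 - x^2*y*z - y^3*z - y*z^3 - 4*x*y^2 + 4*y*z + x

-x^2*y^3*z + x^3*y^2 + x*y^4 + 2*x*y^2*z^2 - x^2*y*z - y^3*z - y*z^3 - 4*x*y^2 + 4*y*z + x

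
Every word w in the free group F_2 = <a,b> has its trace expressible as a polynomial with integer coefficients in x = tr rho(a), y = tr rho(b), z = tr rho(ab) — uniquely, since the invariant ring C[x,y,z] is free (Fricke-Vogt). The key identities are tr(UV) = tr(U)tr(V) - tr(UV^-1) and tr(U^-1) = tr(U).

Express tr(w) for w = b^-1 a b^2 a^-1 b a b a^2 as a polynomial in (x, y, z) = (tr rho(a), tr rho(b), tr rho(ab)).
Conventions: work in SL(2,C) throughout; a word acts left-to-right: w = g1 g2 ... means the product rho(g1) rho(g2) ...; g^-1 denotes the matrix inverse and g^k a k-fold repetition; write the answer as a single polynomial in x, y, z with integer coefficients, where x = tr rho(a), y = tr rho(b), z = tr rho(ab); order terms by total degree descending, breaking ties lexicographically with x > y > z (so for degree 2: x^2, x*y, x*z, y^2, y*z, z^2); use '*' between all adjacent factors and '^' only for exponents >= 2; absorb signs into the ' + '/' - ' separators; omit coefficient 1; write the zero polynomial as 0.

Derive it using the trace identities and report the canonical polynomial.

x^3*y^3*z^2 - x^4*y^2*z - x^2*y^4*z - 2*x^2*y^2*z^3 + x^3*y*z^2 + x*y^3*z^2 + x*y*z^4 + 4*x^2*y^2*z - 3*x*y*z^2 - x^2*z - y^2*z + z

use: trace(b a b a) = trace(b a)*trace(b a) - trace(1)   [split at repeated b] = z^2 - 2
trace(b a b) = trace(b)*trace(a b) - trace(a) = y*z - x
use: trace(a b a^2 b) = trace(a)*trace(b a b a) - trace(b a b) = x*z^2 - y*z - x
trace(a b a) = trace(a)*trace(b a) - trace(b) = x*z - y
apply: trace(a b a^2) = trace(a)*trace(a b a) - trace(a b) = x^2*z - x*y - z
trace(b^2 a b a^2) = trace(b)*trace(a b a^2 b) - trace(a b a^2) = x*y*z^2 - x^2*z - y^2*z + z
trace(b^2 a b a) = trace(b)*trace(a b a b) - trace(a b a) = y*z^2 - x*z - y
use: trace(b a b a^3 b) = trace(a)*trace(b^2 a b a^2) - trace(b^2 a b a) = x^2*y*z^2 - x^3*z - x*y^2*z - y*z^2 + 2*x*z + y
trace(b a b a^3) = trace(a)*trace(b a b a^2) - trace(b a b a) = x^2*z^2 - x*y*z - x^2 - z^2 + 2
trace(b a b a^3 b^2) = trace(b)*trace(b a b a^3 b) - trace(b a b a^3) = x^2*y^2*z^2 - x^3*y*z - x*y^3*z - x^2*z^2 - y^2*z^2 + 3*x*y*z + x^2 + y^2 + z^2 - 2
use: trace(a b a b a b) = trace(b a)*trace(b a b a) - trace(b^-1 a^-1)   [split at repeated b] = z^3 - 3*z
trace(b^2 a b a b a) = trace(b)*trace(a b a b a b) - trace(a b a b a) = y*z^3 - x*z^2 - 2*y*z + x
trace(b^2 a b a b) = trace(b)*trace(b a b a b) - trace(b a b a) = y^2*z^2 - x*y*z - y^2 - z^2 + 2
trace(b^2 a b a b a^2) = trace(a)*trace(b^2 a b a b a) - trace(b^2 a b a b) = x*y*z^3 - x^2*z^2 - y^2*z^2 - x*y*z + x^2 + y^2 + z^2 - 2
apply: trace(b a b a^3 b^2 a) = trace(a)*trace(b^2 a b a b a^2) - trace(b^2 a b a b a) = x^2*y*z^3 - x^3*z^2 - x*y^2*z^2 - x^2*y*z - y*z^3 + x^3 + x*y^2 + 2*x*z^2 + 2*y*z - 3*x
trace(a b^2 a^-1 b a b a^2) = trace(b a b a^3 b^2)*trace(a) - trace(b a b a^3 b^2 a) = x^3*y^2*z^2 - x^4*y*z - x^2*y^3*z - x^2*y*z^3 + 4*x^2*y*z + y*z^3 - x*z^2 - 2*y*z + x
use: trace(a^2) = trace(a)*trace(a) - trace(1) = x^2 - 2
apply: trace(a b^2 a) = trace(b)*trace(a^2 b) - trace(a^2) = x*y*z - x^2 - y^2 + 2
use: trace(b a b^2 a b) = trace(b)*trace(a b^2 a b) - trace(a b^2 a) = y^2*z^2 - 2*x*y*z + x^2 - 2
use: trace(a b a^2 b a b^2) = trace(a)*trace(b a b^2 a b a) - trace(b a b^2 a b) = x*y*z^3 - x^2*z^2 - y^2*z^2 + 2
apply: trace(a b a^2 b a b) = trace(a)*trace(b a b a b a) - trace(b a b a b) = x*z^3 - y*z^2 - 2*x*z + y
trace(b a b a^2 b a b^2) = trace(b)*trace(a b a^2 b a b^2) - trace(a b a^2 b a b) = x*y^2*z^3 - x^2*y*z^2 - y^3*z^2 - x*z^3 + y*z^2 + 2*x*z + y
trace(b a b a b a b a) = trace(b a b a)*trace(b a b a) - trace(1)   [split at repeated b] = z^4 - 4*z^2 + 2
trace(a b a b a^2 b a b) = trace(a)*trace(b a b a b a b a) - trace(b a b a b a b) = x*z^4 - y*z^3 - 3*x*z^2 + 2*y*z + x
trace(b a^2 b a b) = trace(b)*trace(a^2 b a b) - trace(a^2 b a) = x*y*z^2 - x^2*z - y^2*z + z
trace(a b a b a^2 b a) = trace(a)*trace(b a^2 b a b a) - trace(b a^2 b a b) = x^2*z^3 - 2*x*y*z^2 - x^2*z + y^2*z + x*y - z
trace(b a b a^2 b a b^2 a) = trace(b)*trace(a b a b a^2 b a b) - trace(a b a b a^2 b a) = x*y*z^4 - x^2*z^3 - y^2*z^3 - x*y*z^2 + x^2*z + y^2*z + z
trace(a b^2 a^-1 b a b a^2 b) = trace(b a b a^2 b a b^2)*trace(a) - trace(b a b a^2 b a b^2 a) = x^2*y^2*z^3 - x^3*y*z^2 - x*y^3*z^2 - x*y*z^4 + y^2*z^3 + 2*x*y*z^2 + x^2*z - y^2*z + x*y - z
use: trace(b^-1 a b^2 a^-1 b a b a^2) = trace(a b^2 a^-1 b a b a^2)*trace(b) - trace(a b^2 a^-1 b a b a^2 b) = x^3*y^3*z^2 - x^4*y^2*z - x^2*y^4*z - 2*x^2*y^2*z^3 + x^3*y*z^2 + x*y^3*z^2 + x*y*z^4 + 4*x^2*y^2*z - 3*x*y*z^2 - x^2*z - y^2*z + z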